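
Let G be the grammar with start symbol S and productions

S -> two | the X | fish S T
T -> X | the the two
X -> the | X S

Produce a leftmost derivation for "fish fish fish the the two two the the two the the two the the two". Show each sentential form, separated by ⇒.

S ⇒ fish S T   [S -> fish S T]
fish S T ⇒ fish fish S T T   [S -> fish S T]
fish fish S T T ⇒ fish fish fish S T T T   [S -> fish S T]
fish fish fish S T T T ⇒ fish fish fish the X T T T   [S -> the X]
fish fish fish the X T T T ⇒ fish fish fish the X S T T T   [X -> X S]
fish fish fish the X S T T T ⇒ fish fish fish the X S S T T T   [X -> X S]
fish fish fish the X S S T T T ⇒ fish fish fish the the S S T T T   [X -> the]
fish fish fish the the S S T T T ⇒ fish fish fish the the two S T T T   [S -> two]
fish fish fish the the two S T T T ⇒ fish fish fish the the two two T T T   [S -> two]
fish fish fish the the two two T T T ⇒ fish fish fish the the two two the the two T T   [T -> the the two]
fish fish fish the the two two the the two T T ⇒ fish fish fish the the two two the the two the the two T   [T -> the the two]
fish fish fish the the two two the the two the the two T ⇒ fish fish fish the the two two the the two the the two the the two   [T -> the the two]

S ⇒ fish S T ⇒ fish fish S T T ⇒ fish fish fish S T T T ⇒ fish fish fish the X T T T ⇒ fish fish fish the X S T T T ⇒ fish fish fish the X S S T T T ⇒ fish fish fish the the S S T T T ⇒ fish fish fish the the two S T T T ⇒ fish fish fish the the two two T T T ⇒ fish fish fish the the two two the the two T T ⇒ fish fish fish the the two two the the two the the two T ⇒ fish fish fish the the two two the the two the the two the the two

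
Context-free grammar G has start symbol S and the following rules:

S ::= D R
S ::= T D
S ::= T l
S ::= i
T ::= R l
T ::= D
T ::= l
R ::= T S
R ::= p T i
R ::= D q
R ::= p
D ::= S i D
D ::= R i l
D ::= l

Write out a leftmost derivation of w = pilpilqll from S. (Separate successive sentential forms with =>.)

S => TD => RlD => DqlD => SiDqlD => DRiDqlD => RilRiDqlD => pilRiDqlD => pilpiDqlD => pilpilqlD => pilpilqll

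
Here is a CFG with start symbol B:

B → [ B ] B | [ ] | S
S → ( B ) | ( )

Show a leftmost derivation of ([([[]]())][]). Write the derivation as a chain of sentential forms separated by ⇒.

B ⇒ S ⇒ (B) ⇒ ([B]B) ⇒ ([S]B) ⇒ ([(B)]B) ⇒ ([([B]B)]B) ⇒ ([([[]]B)]B) ⇒ ([([[]]S)]B) ⇒ ([([[]]())]B) ⇒ ([([[]]())][])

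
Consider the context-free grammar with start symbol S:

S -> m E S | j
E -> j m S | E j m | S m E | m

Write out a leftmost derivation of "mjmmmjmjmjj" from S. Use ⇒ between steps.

S ⇒ mES ⇒ mjmSS ⇒ mjmmESS ⇒ mjmmmSS ⇒ mjmmmjS ⇒ mjmmmjmES ⇒ mjmmmjmjmSS ⇒ mjmmmjmjmjS ⇒ mjmmmjmjmjj

S ⇒ mES   [S -> m E S]
mES ⇒ mjmSS   [E -> j m S]
mjmSS ⇒ mjmmESS   [S -> m E S]
mjmmESS ⇒ mjmmmSS   [E -> m]
mjmmmSS ⇒ mjmmmjS   [S -> j]
mjmmmjS ⇒ mjmmmjmES   [S -> m E S]
mjmmmjmES ⇒ mjmmmjmjmSS   [E -> j m S]
mjmmmjmjmSS ⇒ mjmmmjmjmjS   [S -> j]
mjmmmjmjmjS ⇒ mjmmmjmjmjj   [S -> j]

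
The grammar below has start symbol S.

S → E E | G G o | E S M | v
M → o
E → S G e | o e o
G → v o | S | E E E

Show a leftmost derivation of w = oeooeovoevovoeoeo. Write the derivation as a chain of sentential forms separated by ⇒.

S ⇒ EE ⇒ SGeE ⇒ ESMGeE ⇒ SGeSMGeE ⇒ EEGeSMGeE ⇒ oeoEGeSMGeE ⇒ oeooeoGeSMGeE ⇒ oeooeovoeSMGeE ⇒ oeooeovoevMGeE ⇒ oeooeovoevoGeE ⇒ oeooeovoevovoeE ⇒ oeooeovoevovoeoeo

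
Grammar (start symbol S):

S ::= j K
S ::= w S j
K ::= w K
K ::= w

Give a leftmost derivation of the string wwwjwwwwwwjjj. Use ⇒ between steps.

S ⇒ wSj ⇒ wwSjj ⇒ wwwSjjj ⇒ wwwjKjjj ⇒ wwwjwKjjj ⇒ wwwjwwKjjj ⇒ wwwjwwwKjjj ⇒ wwwjwwwwKjjj ⇒ wwwjwwwwwKjjj ⇒ wwwjwwwwwwjjj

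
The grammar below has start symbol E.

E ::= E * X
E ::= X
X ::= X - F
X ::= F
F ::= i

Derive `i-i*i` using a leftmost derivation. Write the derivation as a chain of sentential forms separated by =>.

E => E*X => X*X => X-F*X => F-F*X => i-F*X => i-i*X => i-i*F => i-i*i

E => E*X   [E ::= E * X]
E*X => X*X   [E ::= X]
X*X => X-F*X   [X ::= X - F]
X-F*X => F-F*X   [X ::= F]
F-F*X => i-F*X   [F ::= i]
i-F*X => i-i*X   [F ::= i]
i-i*X => i-i*F   [X ::= F]
i-i*F => i-i*i   [F ::= i]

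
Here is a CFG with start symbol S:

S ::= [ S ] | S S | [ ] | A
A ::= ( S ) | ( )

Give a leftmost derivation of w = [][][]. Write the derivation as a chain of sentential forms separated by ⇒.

S ⇒ SS   [S ::= S S]
SS ⇒ SSS   [S ::= S S]
SSS ⇒ []SS   [S ::= [ ]]
[]SS ⇒ [][]S   [S ::= [ ]]
[][]S ⇒ [][][]   [S ::= [ ]]

S ⇒ SS ⇒ SSS ⇒ []SS ⇒ [][]S ⇒ [][][]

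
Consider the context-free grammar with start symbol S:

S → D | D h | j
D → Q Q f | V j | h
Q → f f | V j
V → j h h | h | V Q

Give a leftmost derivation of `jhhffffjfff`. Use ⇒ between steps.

S ⇒ D   [S → D]
D ⇒ QQf   [D → Q Q f]
QQf ⇒ VjQf   [Q → V j]
VjQf ⇒ VQjQf   [V → V Q]
VQjQf ⇒ VQQjQf   [V → V Q]
VQQjQf ⇒ jhhQQjQf   [V → j h h]
jhhQQjQf ⇒ jhhffQjQf   [Q → f f]
jhhffQjQf ⇒ jhhffffjQf   [Q → f f]
jhhffffjQf ⇒ jhhffffjfff   [Q → f f]

S ⇒ D ⇒ QQf ⇒ VjQf ⇒ VQjQf ⇒ VQQjQf ⇒ jhhQQjQf ⇒ jhhffQjQf ⇒ jhhffffjQf ⇒ jhhffffjfff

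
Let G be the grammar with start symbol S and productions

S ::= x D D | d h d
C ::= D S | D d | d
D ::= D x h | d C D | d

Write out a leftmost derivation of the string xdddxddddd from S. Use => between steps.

S => xDD => xdD => xddCD => xddDSD => xdddSD => xdddxDDD => xdddxdCDDD => xdddxddDDD => xdddxdddDD => xdddxddddD => xdddxddddd

S => xDD   [S ::= x D D]
xDD => xdD   [D ::= d]
xdD => xddCD   [D ::= d C D]
xddCD => xddDSD   [C ::= D S]
xddDSD => xdddSD   [D ::= d]
xdddSD => xdddxDDD   [S ::= x D D]
xdddxDDD => xdddxdCDDD   [D ::= d C D]
xdddxdCDDD => xdddxddDDD   [C ::= d]
xdddxddDDD => xdddxdddDD   [D ::= d]
xdddxdddDD => xdddxddddD   [D ::= d]
xdddxddddD => xdddxddddd   [D ::= d]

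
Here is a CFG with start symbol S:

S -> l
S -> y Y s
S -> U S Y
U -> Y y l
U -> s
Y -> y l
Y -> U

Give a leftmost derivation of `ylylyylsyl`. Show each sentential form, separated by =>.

S => USY   [S -> U S Y]
USY => YylSY   [U -> Y y l]
YylSY => ylylSY   [Y -> y l]
ylylSY => ylylyYsY   [S -> y Y s]
ylylyYsY => ylylyylsY   [Y -> y l]
ylylyylsY => ylylyylsyl   [Y -> y l]

S => USY => YylSY => ylylSY => ylylyYsY => ylylyylsY => ylylyylsyl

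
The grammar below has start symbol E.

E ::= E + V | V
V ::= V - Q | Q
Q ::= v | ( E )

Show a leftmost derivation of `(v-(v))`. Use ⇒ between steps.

E⇒V⇒Q⇒(E)⇒(V)⇒(V-Q)⇒(Q-Q)⇒(v-Q)⇒(v-(E))⇒(v-(V))⇒(v-(Q))⇒(v-(v))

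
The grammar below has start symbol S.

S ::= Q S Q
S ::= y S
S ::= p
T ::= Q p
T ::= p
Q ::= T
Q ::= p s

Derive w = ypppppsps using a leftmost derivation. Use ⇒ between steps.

S ⇒ yS   [S ::= y S]
yS ⇒ yQSQ   [S ::= Q S Q]
yQSQ ⇒ yTSQ   [Q ::= T]
yTSQ ⇒ yQpSQ   [T ::= Q p]
yQpSQ ⇒ yTpSQ   [Q ::= T]
yTpSQ ⇒ yppSQ   [T ::= p]
yppSQ ⇒ yppQSQQ   [S ::= Q S Q]
yppQSQQ ⇒ yppTSQQ   [Q ::= T]
yppTSQQ ⇒ ypppSQQ   [T ::= p]
ypppSQQ ⇒ yppppQQ   [S ::= p]
yppppQQ ⇒ ypppppsQ   [Q ::= p s]
ypppppsQ ⇒ ypppppsps   [Q ::= p s]

S ⇒ yS ⇒ yQSQ ⇒ yTSQ ⇒ yQpSQ ⇒ yTpSQ ⇒ yppSQ ⇒ yppQSQQ ⇒ yppTSQQ ⇒ ypppSQQ ⇒ yppppQQ ⇒ ypppppsQ ⇒ ypppppsps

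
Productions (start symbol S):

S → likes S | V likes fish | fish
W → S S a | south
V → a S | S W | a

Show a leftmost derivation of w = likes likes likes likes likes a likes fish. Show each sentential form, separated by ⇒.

S ⇒ likes S ⇒ likes likes S ⇒ likes likes likes S ⇒ likes likes likes likes S ⇒ likes likes likes likes likes S ⇒ likes likes likes likes likes V likes fish ⇒ likes likes likes likes likes a likes fish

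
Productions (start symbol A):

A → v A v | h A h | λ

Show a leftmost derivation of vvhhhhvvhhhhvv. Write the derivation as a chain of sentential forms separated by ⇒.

A⇒vAv⇒vvAvv⇒vvhAhvv⇒vvhhAhhvv⇒vvhhhAhhhvv⇒vvhhhhAhhhhvv⇒vvhhhhvAvhhhhvv⇒vvhhhhvvhhhhvv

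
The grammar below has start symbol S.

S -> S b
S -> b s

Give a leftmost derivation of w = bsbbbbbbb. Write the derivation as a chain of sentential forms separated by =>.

S=>Sb=>Sbb=>Sbbb=>Sbbbb=>Sbbbbb=>Sbbbbbb=>Sbbbbbbb=>bsbbbbbbb

S => Sb   [S -> S b]
Sb => Sbb   [S -> S b]
Sbb => Sbbb   [S -> S b]
Sbbb => Sbbbb   [S -> S b]
Sbbbb => Sbbbbb   [S -> S b]
Sbbbbb => Sbbbbbb   [S -> S b]
Sbbbbbb => Sbbbbbbb   [S -> S b]
Sbbbbbbb => bsbbbbbbb   [S -> b s]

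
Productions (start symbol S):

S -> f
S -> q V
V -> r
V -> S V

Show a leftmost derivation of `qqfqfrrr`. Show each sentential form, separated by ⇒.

S⇒qV⇒qSV⇒qqVV⇒qqSVV⇒qqfVV⇒qqfSVV⇒qqfqVVV⇒qqfqSVVV⇒qqfqfVVV⇒qqfqfrVV⇒qqfqfrrV⇒qqfqfrrr

S ⇒ qV   [S -> q V]
qV ⇒ qSV   [V -> S V]
qSV ⇒ qqVV   [S -> q V]
qqVV ⇒ qqSVV   [V -> S V]
qqSVV ⇒ qqfVV   [S -> f]
qqfVV ⇒ qqfSVV   [V -> S V]
qqfSVV ⇒ qqfqVVV   [S -> q V]
qqfqVVV ⇒ qqfqSVVV   [V -> S V]
qqfqSVVV ⇒ qqfqfVVV   [S -> f]
qqfqfVVV ⇒ qqfqfrVV   [V -> r]
qqfqfrVV ⇒ qqfqfrrV   [V -> r]
qqfqfrrV ⇒ qqfqfrrr   [V -> r]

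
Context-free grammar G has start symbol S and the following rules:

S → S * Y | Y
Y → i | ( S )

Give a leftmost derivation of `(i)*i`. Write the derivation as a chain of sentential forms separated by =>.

S=>S*Y=>Y*Y=>(S)*Y=>(Y)*Y=>(i)*Y=>(i)*i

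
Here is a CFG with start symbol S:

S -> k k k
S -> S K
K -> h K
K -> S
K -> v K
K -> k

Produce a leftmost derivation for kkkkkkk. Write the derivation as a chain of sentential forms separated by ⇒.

S⇒SK⇒SKK⇒SKKK⇒SKKKK⇒kkkKKKK⇒kkkkKKK⇒kkkkkKK⇒kkkkkkK⇒kkkkkkk

S ⇒ SK   [S -> S K]
SK ⇒ SKK   [S -> S K]
SKK ⇒ SKKK   [S -> S K]
SKKK ⇒ SKKKK   [S -> S K]
SKKKK ⇒ kkkKKKK   [S -> k k k]
kkkKKKK ⇒ kkkkKKK   [K -> k]
kkkkKKK ⇒ kkkkkKK   [K -> k]
kkkkkKK ⇒ kkkkkkK   [K -> k]
kkkkkkK ⇒ kkkkkkk   [K -> k]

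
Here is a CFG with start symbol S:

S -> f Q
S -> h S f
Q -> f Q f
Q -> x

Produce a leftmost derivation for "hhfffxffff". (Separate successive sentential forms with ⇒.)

S ⇒ hSf ⇒ hhSff ⇒ hhfQff ⇒ hhffQfff ⇒ hhfffQffff ⇒ hhfffxffff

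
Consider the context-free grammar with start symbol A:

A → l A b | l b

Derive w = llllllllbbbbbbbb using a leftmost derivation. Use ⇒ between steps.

A⇒lAb⇒llAbb⇒lllAbbb⇒llllAbbbb⇒lllllAbbbbb⇒llllllAbbbbbb⇒lllllllAbbbbbbb⇒llllllllbbbbbbbb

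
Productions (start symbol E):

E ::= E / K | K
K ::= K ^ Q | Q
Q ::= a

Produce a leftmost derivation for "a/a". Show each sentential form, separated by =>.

E => E/K => K/K => Q/K => a/K => a/Q => a/a

E => E/K   [E ::= E / K]
E/K => K/K   [E ::= K]
K/K => Q/K   [K ::= Q]
Q/K => a/K   [Q ::= a]
a/K => a/Q   [K ::= Q]
a/Q => a/a   [Q ::= a]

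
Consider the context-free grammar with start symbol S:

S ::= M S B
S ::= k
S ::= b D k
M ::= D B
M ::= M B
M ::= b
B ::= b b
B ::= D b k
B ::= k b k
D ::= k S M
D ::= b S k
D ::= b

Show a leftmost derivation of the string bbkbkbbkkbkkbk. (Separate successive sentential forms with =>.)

S => MSB => bSB => bMSBB => bDBSBB => bbBSBB => bbkbkSBB => bbkbkbDkBB => bbkbkbbkBB => bbkbkbbkkbkB => bbkbkbbkkbkkbk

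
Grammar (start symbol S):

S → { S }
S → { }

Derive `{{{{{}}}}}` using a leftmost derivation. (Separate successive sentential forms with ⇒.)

S ⇒ {S} ⇒ {{S}} ⇒ {{{S}}} ⇒ {{{{S}}}} ⇒ {{{{{}}}}}

S ⇒ {S}   [S → { S }]
{S} ⇒ {{S}}   [S → { S }]
{{S}} ⇒ {{{S}}}   [S → { S }]
{{{S}}} ⇒ {{{{S}}}}   [S → { S }]
{{{{S}}}} ⇒ {{{{{}}}}}   [S → { }]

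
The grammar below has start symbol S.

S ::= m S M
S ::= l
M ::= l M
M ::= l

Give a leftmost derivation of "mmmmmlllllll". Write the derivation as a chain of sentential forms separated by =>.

S => mSM => mmSMM => mmmSMMM => mmmmSMMMM => mmmmmSMMMMM => mmmmmlMMMMM => mmmmmllMMMMM => mmmmmlllMMMM => mmmmmllllMMM => mmmmmlllllMM => mmmmmllllllM => mmmmmlllllll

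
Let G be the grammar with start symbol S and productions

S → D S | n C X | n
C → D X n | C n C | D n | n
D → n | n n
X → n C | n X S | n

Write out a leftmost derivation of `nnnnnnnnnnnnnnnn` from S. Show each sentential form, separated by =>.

S => nCX => nCnCX => nCnCnCX => nCnCnCnCX => nDXnnCnCnCX => nnnXnnCnCnCX => nnnnCnnCnCnCX => nnnnDnnnCnCnCX => nnnnnnnnCnCnCX => nnnnnnnnDnnCnCX => nnnnnnnnnnnnCnCX => nnnnnnnnnnnnnnCX => nnnnnnnnnnnnnnnX => nnnnnnnnnnnnnnnn

S => nCX   [S → n C X]
nCX => nCnCX   [C → C n C]
nCnCX => nCnCnCX   [C → C n C]
nCnCnCX => nCnCnCnCX   [C → C n C]
nCnCnCnCX => nDXnnCnCnCX   [C → D X n]
nDXnnCnCnCX => nnnXnnCnCnCX   [D → n n]
nnnXnnCnCnCX => nnnnCnnCnCnCX   [X → n C]
nnnnCnnCnCnCX => nnnnDnnnCnCnCX   [C → D n]
nnnnDnnnCnCnCX => nnnnnnnnCnCnCX   [D → n]
nnnnnnnnCnCnCX => nnnnnnnnDnnCnCX   [C → D n]
nnnnnnnnDnnCnCX => nnnnnnnnnnnnCnCX   [D → n n]
nnnnnnnnnnnnCnCX => nnnnnnnnnnnnnnCX   [C → n]
nnnnnnnnnnnnnnCX => nnnnnnnnnnnnnnnX   [C → n]
nnnnnnnnnnnnnnnX => nnnnnnnnnnnnnnnn   [X → n]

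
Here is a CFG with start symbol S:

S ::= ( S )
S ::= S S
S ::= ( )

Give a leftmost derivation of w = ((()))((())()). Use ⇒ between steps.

S ⇒ SS   [S ::= S S]
SS ⇒ (S)S   [S ::= ( S )]
(S)S ⇒ ((S))S   [S ::= ( S )]
((S))S ⇒ ((()))S   [S ::= ( )]
((()))S ⇒ ((()))(S)   [S ::= ( S )]
((()))(S) ⇒ ((()))(SS)   [S ::= S S]
((()))(SS) ⇒ ((()))((S)S)   [S ::= ( S )]
((()))((S)S) ⇒ ((()))((())S)   [S ::= ( )]
((()))((())S) ⇒ ((()))((())())   [S ::= ( )]

S⇒SS⇒(S)S⇒((S))S⇒((()))S⇒((()))(S)⇒((()))(SS)⇒((()))((S)S)⇒((()))((())S)⇒((()))((())())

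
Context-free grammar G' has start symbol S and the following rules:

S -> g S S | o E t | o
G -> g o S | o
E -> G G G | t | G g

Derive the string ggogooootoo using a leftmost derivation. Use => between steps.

S => gSS   [S -> g S S]
gSS => ggSSS   [S -> g S S]
ggSSS => ggoEtSS   [S -> o E t]
ggoEtSS => ggoGGGtSS   [E -> G G G]
ggoGGGtSS => ggogoSGGtSS   [G -> g o S]
ggogoSGGtSS => ggogooGGtSS   [S -> o]
ggogooGGtSS => ggogoooGtSS   [G -> o]
ggogoooGtSS => ggogooootSS   [G -> o]
ggogooootSS => ggogooootoS   [S -> o]
ggogooootoS => ggogooootoo   [S -> o]

S=>gSS=>ggSSS=>ggoEtSS=>ggoGGGtSS=>ggogoSGGtSS=>ggogooGGtSS=>ggogoooGtSS=>ggogooootSS=>ggogooootoS=>ggogooootoo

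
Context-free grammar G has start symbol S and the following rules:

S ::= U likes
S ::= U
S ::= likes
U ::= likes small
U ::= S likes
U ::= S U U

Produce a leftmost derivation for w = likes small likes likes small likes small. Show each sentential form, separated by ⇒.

S ⇒ U ⇒ S U U ⇒ U likes U U ⇒ likes small likes U U ⇒ likes small likes likes small U ⇒ likes small likes likes small likes small

S ⇒ U   [S ::= U]
U ⇒ S U U   [U ::= S U U]
S U U ⇒ U likes U U   [S ::= U likes]
U likes U U ⇒ likes small likes U U   [U ::= likes small]
likes small likes U U ⇒ likes small likes likes small U   [U ::= likes small]
likes small likes likes small U ⇒ likes small likes likes small likes small   [U ::= likes small]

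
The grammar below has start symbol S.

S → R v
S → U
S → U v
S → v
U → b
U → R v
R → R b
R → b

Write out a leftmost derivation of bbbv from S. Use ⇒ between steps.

S⇒Rv⇒Rbv⇒Rbbv⇒bbbv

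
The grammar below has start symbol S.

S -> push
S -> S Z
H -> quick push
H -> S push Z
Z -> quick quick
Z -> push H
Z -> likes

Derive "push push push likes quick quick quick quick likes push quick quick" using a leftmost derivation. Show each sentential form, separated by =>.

S => S Z   [S -> S Z]
S Z => push Z   [S -> push]
push Z => push push H   [Z -> push H]
push push H => push push S push Z   [H -> S push Z]
push push S push Z => push push S Z push Z   [S -> S Z]
push push S Z push Z => push push S Z Z push Z   [S -> S Z]
push push S Z Z push Z => push push S Z Z Z push Z   [S -> S Z]
push push S Z Z Z push Z => push push S Z Z Z Z push Z   [S -> S Z]
push push S Z Z Z Z push Z => push push push Z Z Z Z push Z   [S -> push]
push push push Z Z Z Z push Z => push push push likes Z Z Z push Z   [Z -> likes]
push push push likes Z Z Z push Z => push push push likes quick quick Z Z push Z   [Z -> quick quick]
push push push likes quick quick Z Z push Z => push push push likes quick quick quick quick Z push Z   [Z -> quick quick]
push push push likes quick quick quick quick Z push Z => push push push likes quick quick quick quick likes push Z   [Z -> likes]
push push push likes quick quick quick quick likes push Z => push push push likes quick quick quick quick likes push quick quick   [Z -> quick quick]

S => S Z => push Z => push push H => push push S push Z => push push S Z push Z => push push S Z Z push Z => push push S Z Z Z push Z => push push S Z Z Z Z push Z => push push push Z Z Z Z push Z => push push push likes Z Z Z push Z => push push push likes quick quick Z Z push Z => push push push likes quick quick quick quick Z push Z => push push push likes quick quick quick quick likes push Z => push push push likes quick quick quick quick likes push quick quick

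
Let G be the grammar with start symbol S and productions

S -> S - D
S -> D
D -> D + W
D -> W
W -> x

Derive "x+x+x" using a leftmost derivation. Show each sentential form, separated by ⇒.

S ⇒ D   [S -> D]
D ⇒ D+W   [D -> D + W]
D+W ⇒ D+W+W   [D -> D + W]
D+W+W ⇒ W+W+W   [D -> W]
W+W+W ⇒ x+W+W   [W -> x]
x+W+W ⇒ x+x+W   [W -> x]
x+x+W ⇒ x+x+x   [W -> x]

S⇒D⇒D+W⇒D+W+W⇒W+W+W⇒x+W+W⇒x+x+W⇒x+x+x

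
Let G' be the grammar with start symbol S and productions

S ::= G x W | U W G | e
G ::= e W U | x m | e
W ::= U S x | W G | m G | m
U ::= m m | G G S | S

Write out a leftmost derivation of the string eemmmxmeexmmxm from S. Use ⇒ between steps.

S ⇒ GxW ⇒ eWUxW ⇒ eUSxUxW ⇒ eGGSSxUxW ⇒ eeWUGSSxUxW ⇒ eemUGSSxUxW ⇒ eemmmGSSxUxW ⇒ eemmmxmSSxUxW ⇒ eemmmxmeSxUxW ⇒ eemmmxmeexUxW ⇒ eemmmxmeexmmxW ⇒ eemmmxmeexmmxm

S ⇒ GxW   [S ::= G x W]
GxW ⇒ eWUxW   [G ::= e W U]
eWUxW ⇒ eUSxUxW   [W ::= U S x]
eUSxUxW ⇒ eGGSSxUxW   [U ::= G G S]
eGGSSxUxW ⇒ eeWUGSSxUxW   [G ::= e W U]
eeWUGSSxUxW ⇒ eemUGSSxUxW   [W ::= m]
eemUGSSxUxW ⇒ eemmmGSSxUxW   [U ::= m m]
eemmmGSSxUxW ⇒ eemmmxmSSxUxW   [G ::= x m]
eemmmxmSSxUxW ⇒ eemmmxmeSxUxW   [S ::= e]
eemmmxmeSxUxW ⇒ eemmmxmeexUxW   [S ::= e]
eemmmxmeexUxW ⇒ eemmmxmeexmmxW   [U ::= m m]
eemmmxmeexmmxW ⇒ eemmmxmeexmmxm   [W ::= m]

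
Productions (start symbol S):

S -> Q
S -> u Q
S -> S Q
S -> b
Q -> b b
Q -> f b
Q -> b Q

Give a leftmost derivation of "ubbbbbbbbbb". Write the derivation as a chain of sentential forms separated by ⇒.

S ⇒ SQ   [S -> S Q]
SQ ⇒ SQQ   [S -> S Q]
SQQ ⇒ SQQQ   [S -> S Q]
SQQQ ⇒ SQQQQ   [S -> S Q]
SQQQQ ⇒ uQQQQQ   [S -> u Q]
uQQQQQ ⇒ ubbQQQQ   [Q -> b b]
ubbQQQQ ⇒ ubbbbQQQ   [Q -> b b]
ubbbbQQQ ⇒ ubbbbbbQQ   [Q -> b b]
ubbbbbbQQ ⇒ ubbbbbbbbQ   [Q -> b b]
ubbbbbbbbQ ⇒ ubbbbbbbbbb   [Q -> b b]

S ⇒ SQ ⇒ SQQ ⇒ SQQQ ⇒ SQQQQ ⇒ uQQQQQ ⇒ ubbQQQQ ⇒ ubbbbQQQ ⇒ ubbbbbbQQ ⇒ ubbbbbbbbQ ⇒ ubbbbbbbbbb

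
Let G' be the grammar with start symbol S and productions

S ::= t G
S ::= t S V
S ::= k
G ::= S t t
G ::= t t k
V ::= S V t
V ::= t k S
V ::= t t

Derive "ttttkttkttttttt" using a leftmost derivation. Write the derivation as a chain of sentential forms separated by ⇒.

S ⇒ tSV ⇒ ttGV ⇒ ttttkV ⇒ ttttkSVt ⇒ ttttktSVVt ⇒ ttttkttSVVVt ⇒ ttttkttkVVVt ⇒ ttttkttkttVVt ⇒ ttttkttkttttVt ⇒ ttttkttkttttttt

S ⇒ tSV   [S ::= t S V]
tSV ⇒ ttGV   [S ::= t G]
ttGV ⇒ ttttkV   [G ::= t t k]
ttttkV ⇒ ttttkSVt   [V ::= S V t]
ttttkSVt ⇒ ttttktSVVt   [S ::= t S V]
ttttktSVVt ⇒ ttttkttSVVVt   [S ::= t S V]
ttttkttSVVVt ⇒ ttttkttkVVVt   [S ::= k]
ttttkttkVVVt ⇒ ttttkttkttVVt   [V ::= t t]
ttttkttkttVVt ⇒ ttttkttkttttVt   [V ::= t t]
ttttkttkttttVt ⇒ ttttkttkttttttt   [V ::= t t]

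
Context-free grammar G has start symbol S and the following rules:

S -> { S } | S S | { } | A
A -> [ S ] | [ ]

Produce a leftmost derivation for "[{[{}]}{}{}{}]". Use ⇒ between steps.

S ⇒ A ⇒ [S] ⇒ [SS] ⇒ [SSS] ⇒ [{S}SS] ⇒ [{A}SS] ⇒ [{[S]}SS] ⇒ [{[{}]}SS] ⇒ [{[{}]}SSS] ⇒ [{[{}]}{}SS] ⇒ [{[{}]}{}{}S] ⇒ [{[{}]}{}{}{}]

S ⇒ A   [S -> A]
A ⇒ [S]   [A -> [ S ]]
[S] ⇒ [SS]   [S -> S S]
[SS] ⇒ [SSS]   [S -> S S]
[SSS] ⇒ [{S}SS]   [S -> { S }]
[{S}SS] ⇒ [{A}SS]   [S -> A]
[{A}SS] ⇒ [{[S]}SS]   [A -> [ S ]]
[{[S]}SS] ⇒ [{[{}]}SS]   [S -> { }]
[{[{}]}SS] ⇒ [{[{}]}SSS]   [S -> S S]
[{[{}]}SSS] ⇒ [{[{}]}{}SS]   [S -> { }]
[{[{}]}{}SS] ⇒ [{[{}]}{}{}S]   [S -> { }]
[{[{}]}{}{}S] ⇒ [{[{}]}{}{}{}]   [S -> { }]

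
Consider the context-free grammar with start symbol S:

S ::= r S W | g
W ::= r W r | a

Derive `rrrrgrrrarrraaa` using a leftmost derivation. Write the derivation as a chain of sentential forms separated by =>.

S => rSW => rrSWW => rrrSWWW => rrrrSWWWW => rrrrgWWWW => rrrrgrWrWWW => rrrrgrrWrrWWW => rrrrgrrrWrrrWWW => rrrrgrrrarrrWWW => rrrrgrrrarrraWW => rrrrgrrrarrraaW => rrrrgrrrarrraaa

S => rSW   [S ::= r S W]
rSW => rrSWW   [S ::= r S W]
rrSWW => rrrSWWW   [S ::= r S W]
rrrSWWW => rrrrSWWWW   [S ::= r S W]
rrrrSWWWW => rrrrgWWWW   [S ::= g]
rrrrgWWWW => rrrrgrWrWWW   [W ::= r W r]
rrrrgrWrWWW => rrrrgrrWrrWWW   [W ::= r W r]
rrrrgrrWrrWWW => rrrrgrrrWrrrWWW   [W ::= r W r]
rrrrgrrrWrrrWWW => rrrrgrrrarrrWWW   [W ::= a]
rrrrgrrrarrrWWW => rrrrgrrrarrraWW   [W ::= a]
rrrrgrrrarrraWW => rrrrgrrrarrraaW   [W ::= a]
rrrrgrrrarrraaW => rrrrgrrrarrraaa   [W ::= a]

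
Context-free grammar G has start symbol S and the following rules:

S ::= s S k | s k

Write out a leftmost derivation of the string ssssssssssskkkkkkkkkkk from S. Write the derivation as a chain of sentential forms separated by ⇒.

S ⇒ sSk   [S ::= s S k]
sSk ⇒ ssSkk   [S ::= s S k]
ssSkk ⇒ sssSkkk   [S ::= s S k]
sssSkkk ⇒ ssssSkkkk   [S ::= s S k]
ssssSkkkk ⇒ sssssSkkkkk   [S ::= s S k]
sssssSkkkkk ⇒ ssssssSkkkkkk   [S ::= s S k]
ssssssSkkkkkk ⇒ sssssssSkkkkkkk   [S ::= s S k]
sssssssSkkkkkkk ⇒ ssssssssSkkkkkkkk   [S ::= s S k]
ssssssssSkkkkkkkk ⇒ sssssssssSkkkkkkkkk   [S ::= s S k]
sssssssssSkkkkkkkkk ⇒ ssssssssssSkkkkkkkkkk   [S ::= s S k]
ssssssssssSkkkkkkkkkk ⇒ ssssssssssskkkkkkkkkkk   [S ::= s k]

S ⇒ sSk ⇒ ssSkk ⇒ sssSkkk ⇒ ssssSkkkk ⇒ sssssSkkkkk ⇒ ssssssSkkkkkk ⇒ sssssssSkkkkkkk ⇒ ssssssssSkkkkkkkk ⇒ sssssssssSkkkkkkkkk ⇒ ssssssssssSkkkkkkkkkk ⇒ ssssssssssskkkkkkkkkkk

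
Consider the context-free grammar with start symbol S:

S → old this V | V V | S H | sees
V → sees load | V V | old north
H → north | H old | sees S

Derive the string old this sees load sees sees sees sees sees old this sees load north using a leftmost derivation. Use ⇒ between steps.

S ⇒ S H   [S → S H]
S H ⇒ old this V H   [S → old this V]
old this V H ⇒ old this sees load H   [V → sees load]
old this sees load H ⇒ old this sees load sees S   [H → sees S]
old this sees load sees S ⇒ old this sees load sees S H   [S → S H]
old this sees load sees S H ⇒ old this sees load sees S H H   [S → S H]
old this sees load sees S H H ⇒ old this sees load sees sees H H   [S → sees]
old this sees load sees sees H H ⇒ old this sees load sees sees sees S H   [H → sees S]
old this sees load sees sees sees S H ⇒ old this sees load sees sees sees S H H   [S → S H]
old this sees load sees sees sees S H H ⇒ old this sees load sees sees sees sees H H   [S → sees]
old this sees load sees sees sees sees H H ⇒ old this sees load sees sees sees sees sees S H   [H → sees S]
old this sees load sees sees sees sees sees S H ⇒ old this sees load sees sees sees sees sees old this V H   [S → old this V]
old this sees load sees sees sees sees sees old this V H ⇒ old this sees load sees sees sees sees sees old this sees load H   [V → sees load]
old this sees load sees sees sees sees sees old this sees load H ⇒ old this sees load sees sees sees sees sees old this sees load north   [H → north]

S ⇒ S H ⇒ old this V H ⇒ old this sees load H ⇒ old this sees load sees S ⇒ old this sees load sees S H ⇒ old this sees load sees S H H ⇒ old this sees load sees sees H H ⇒ old this sees load sees sees sees S H ⇒ old this sees load sees sees sees S H H ⇒ old this sees load sees sees sees sees H H ⇒ old this sees load sees sees sees sees sees S H ⇒ old this sees load sees sees sees sees sees old this V H ⇒ old this sees load sees sees sees sees sees old this sees load H ⇒ old this sees load sees sees sees sees sees old this sees load north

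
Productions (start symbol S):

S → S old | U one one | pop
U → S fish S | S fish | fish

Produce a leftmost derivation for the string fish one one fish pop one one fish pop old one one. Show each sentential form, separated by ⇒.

S ⇒ U one one ⇒ S fish S one one ⇒ U one one fish S one one ⇒ S fish S one one fish S one one ⇒ U one one fish S one one fish S one one ⇒ fish one one fish S one one fish S one one ⇒ fish one one fish pop one one fish S one one ⇒ fish one one fish pop one one fish S old one one ⇒ fish one one fish pop one one fish pop old one one

S ⇒ U one one   [S → U one one]
U one one ⇒ S fish S one one   [U → S fish S]
S fish S one one ⇒ U one one fish S one one   [S → U one one]
U one one fish S one one ⇒ S fish S one one fish S one one   [U → S fish S]
S fish S one one fish S one one ⇒ U one one fish S one one fish S one one   [S → U one one]
U one one fish S one one fish S one one ⇒ fish one one fish S one one fish S one one   [U → fish]
fish one one fish S one one fish S one one ⇒ fish one one fish pop one one fish S one one   [S → pop]
fish one one fish pop one one fish S one one ⇒ fish one one fish pop one one fish S old one one   [S → S old]
fish one one fish pop one one fish S old one one ⇒ fish one one fish pop one one fish pop old one one   [S → pop]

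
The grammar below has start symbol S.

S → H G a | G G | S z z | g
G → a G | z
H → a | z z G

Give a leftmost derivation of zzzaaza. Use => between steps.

S => HGa   [S → H G a]
HGa => zzGGa   [H → z z G]
zzGGa => zzzGa   [G → z]
zzzGa => zzzaGa   [G → a G]
zzzaGa => zzzaaGa   [G → a G]
zzzaaGa => zzzaaza   [G → z]

S => HGa => zzGGa => zzzGa => zzzaGa => zzzaaGa => zzzaaza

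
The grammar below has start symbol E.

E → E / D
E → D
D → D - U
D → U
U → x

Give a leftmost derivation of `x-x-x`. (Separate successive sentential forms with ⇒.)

E ⇒ D   [E → D]
D ⇒ D-U   [D → D - U]
D-U ⇒ D-U-U   [D → D - U]
D-U-U ⇒ U-U-U   [D → U]
U-U-U ⇒ x-U-U   [U → x]
x-U-U ⇒ x-x-U   [U → x]
x-x-U ⇒ x-x-x   [U → x]

E⇒D⇒D-U⇒D-U-U⇒U-U-U⇒x-U-U⇒x-x-U⇒x-x-x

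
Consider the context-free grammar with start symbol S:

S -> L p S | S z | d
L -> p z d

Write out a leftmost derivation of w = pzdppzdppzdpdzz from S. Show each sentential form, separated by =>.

S => LpS   [S -> L p S]
LpS => pzdpS   [L -> p z d]
pzdpS => pzdpLpS   [S -> L p S]
pzdpLpS => pzdppzdpS   [L -> p z d]
pzdppzdpS => pzdppzdpLpS   [S -> L p S]
pzdppzdpLpS => pzdppzdppzdpS   [L -> p z d]
pzdppzdppzdpS => pzdppzdppzdpSz   [S -> S z]
pzdppzdppzdpSz => pzdppzdppzdpSzz   [S -> S z]
pzdppzdppzdpSzz => pzdppzdppzdpdzz   [S -> d]

S => LpS => pzdpS => pzdpLpS => pzdppzdpS => pzdppzdpLpS => pzdppzdppzdpS => pzdppzdppzdpSz => pzdppzdppzdpSzz => pzdppzdppzdpdzz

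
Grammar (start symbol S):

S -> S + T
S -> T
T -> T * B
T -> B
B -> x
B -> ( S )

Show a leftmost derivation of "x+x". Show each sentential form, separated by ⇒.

S ⇒ S+T   [S -> S + T]
S+T ⇒ T+T   [S -> T]
T+T ⇒ B+T   [T -> B]
B+T ⇒ x+T   [B -> x]
x+T ⇒ x+B   [T -> B]
x+B ⇒ x+x   [B -> x]

S ⇒ S+T ⇒ T+T ⇒ B+T ⇒ x+T ⇒ x+B ⇒ x+x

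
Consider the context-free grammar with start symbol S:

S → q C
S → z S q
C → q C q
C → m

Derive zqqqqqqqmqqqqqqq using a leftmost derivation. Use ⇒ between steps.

S ⇒ zSq   [S → z S q]
zSq ⇒ zqCq   [S → q C]
zqCq ⇒ zqqCqq   [C → q C q]
zqqCqq ⇒ zqqqCqqq   [C → q C q]
zqqqCqqq ⇒ zqqqqCqqqq   [C → q C q]
zqqqqCqqqq ⇒ zqqqqqCqqqqq   [C → q C q]
zqqqqqCqqqqq ⇒ zqqqqqqCqqqqqq   [C → q C q]
zqqqqqqCqqqqqq ⇒ zqqqqqqqCqqqqqqq   [C → q C q]
zqqqqqqqCqqqqqqq ⇒ zqqqqqqqmqqqqqqq   [C → m]

S ⇒ zSq ⇒ zqCq ⇒ zqqCqq ⇒ zqqqCqqq ⇒ zqqqqCqqqq ⇒ zqqqqqCqqqqq ⇒ zqqqqqqCqqqqqq ⇒ zqqqqqqqCqqqqqqq ⇒ zqqqqqqqmqqqqqqq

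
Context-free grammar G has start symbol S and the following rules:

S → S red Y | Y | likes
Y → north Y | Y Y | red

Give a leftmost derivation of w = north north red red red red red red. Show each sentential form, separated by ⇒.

S ⇒ S red Y ⇒ Y red Y ⇒ north Y red Y ⇒ north north Y red Y ⇒ north north Y Y red Y ⇒ north north Y Y Y red Y ⇒ north north red Y Y red Y ⇒ north north red Y Y Y red Y ⇒ north north red red Y Y red Y ⇒ north north red red red Y red Y ⇒ north north red red red red red Y ⇒ north north red red red red red red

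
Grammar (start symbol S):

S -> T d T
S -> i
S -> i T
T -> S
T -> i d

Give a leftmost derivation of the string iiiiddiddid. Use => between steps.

S => iT   [S -> i T]
iT => iS   [T -> S]
iS => iiT   [S -> i T]
iiT => iiS   [T -> S]
iiS => iiiT   [S -> i T]
iiiT => iiiS   [T -> S]
iiiS => iiiTdT   [S -> T d T]
iiiTdT => iiiSdT   [T -> S]
iiiSdT => iiiTdTdT   [S -> T d T]
iiiTdTdT => iiiiddTdT   [T -> i d]
iiiiddTdT => iiiiddiddT   [T -> i d]
iiiiddiddT => iiiiddiddid   [T -> i d]

S => iT => iS => iiT => iiS => iiiT => iiiS => iiiTdT => iiiSdT => iiiTdTdT => iiiiddTdT => iiiiddiddT => iiiiddiddid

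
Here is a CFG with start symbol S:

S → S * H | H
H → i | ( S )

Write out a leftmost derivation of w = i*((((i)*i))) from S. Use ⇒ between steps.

S ⇒ S*H ⇒ H*H ⇒ i*H ⇒ i*(S) ⇒ i*(H) ⇒ i*((S)) ⇒ i*((H)) ⇒ i*(((S))) ⇒ i*(((S*H))) ⇒ i*(((H*H))) ⇒ i*((((S)*H))) ⇒ i*((((H)*H))) ⇒ i*((((i)*H))) ⇒ i*((((i)*i)))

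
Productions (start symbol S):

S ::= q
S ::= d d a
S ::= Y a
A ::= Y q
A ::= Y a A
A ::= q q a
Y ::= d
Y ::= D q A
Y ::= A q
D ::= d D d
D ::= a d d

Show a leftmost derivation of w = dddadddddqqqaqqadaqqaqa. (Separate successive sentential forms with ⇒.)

S ⇒ Ya ⇒ Aqa ⇒ YaAqa ⇒ AqaAqa ⇒ YqqaAqa ⇒ DqAqqaAqa ⇒ dDdqAqqaAqa ⇒ ddDddqAqqaAqa ⇒ dddDdddqAqqaAqa ⇒ dddadddddqAqqaAqa ⇒ dddadddddqqqaqqaAqa ⇒ dddadddddqqqaqqaYaAqa ⇒ dddadddddqqqaqqadaAqa ⇒ dddadddddqqqaqqadaqqaqa

S ⇒ Ya   [S ::= Y a]
Ya ⇒ Aqa   [Y ::= A q]
Aqa ⇒ YaAqa   [A ::= Y a A]
YaAqa ⇒ AqaAqa   [Y ::= A q]
AqaAqa ⇒ YqqaAqa   [A ::= Y q]
YqqaAqa ⇒ DqAqqaAqa   [Y ::= D q A]
DqAqqaAqa ⇒ dDdqAqqaAqa   [D ::= d D d]
dDdqAqqaAqa ⇒ ddDddqAqqaAqa   [D ::= d D d]
ddDddqAqqaAqa ⇒ dddDdddqAqqaAqa   [D ::= d D d]
dddDdddqAqqaAqa ⇒ dddadddddqAqqaAqa   [D ::= a d d]
dddadddddqAqqaAqa ⇒ dddadddddqqqaqqaAqa   [A ::= q q a]
dddadddddqqqaqqaAqa ⇒ dddadddddqqqaqqaYaAqa   [A ::= Y a A]
dddadddddqqqaqqaYaAqa ⇒ dddadddddqqqaqqadaAqa   [Y ::= d]
dddadddddqqqaqqadaAqa ⇒ dddadddddqqqaqqadaqqaqa   [A ::= q q a]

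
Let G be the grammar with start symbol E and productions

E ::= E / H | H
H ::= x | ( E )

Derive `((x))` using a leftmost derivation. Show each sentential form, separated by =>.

E => H   [E ::= H]
H => (E)   [H ::= ( E )]
(E) => (H)   [E ::= H]
(H) => ((E))   [H ::= ( E )]
((E)) => ((H))   [E ::= H]
((H)) => ((x))   [H ::= x]

E => H => (E) => (H) => ((E)) => ((H)) => ((x))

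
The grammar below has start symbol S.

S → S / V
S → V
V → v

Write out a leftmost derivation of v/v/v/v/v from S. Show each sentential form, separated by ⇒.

S ⇒ S/V ⇒ S/V/V ⇒ S/V/V/V ⇒ S/V/V/V/V ⇒ V/V/V/V/V ⇒ v/V/V/V/V ⇒ v/v/V/V/V ⇒ v/v/v/V/V ⇒ v/v/v/v/V ⇒ v/v/v/v/v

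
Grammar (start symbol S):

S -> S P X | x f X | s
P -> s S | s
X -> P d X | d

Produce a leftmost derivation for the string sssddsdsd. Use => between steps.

S=>SPX=>SPXPX=>SPXPXPX=>sPXPXPX=>ssXPXPX=>ssPdXPXPX=>sssdXPXPX=>sssddPXPX=>sssddsXPX=>sssddsdPX=>sssddsdsX=>sssddsdsd

S => SPX   [S -> S P X]
SPX => SPXPX   [S -> S P X]
SPXPX => SPXPXPX   [S -> S P X]
SPXPXPX => sPXPXPX   [S -> s]
sPXPXPX => ssXPXPX   [P -> s]
ssXPXPX => ssPdXPXPX   [X -> P d X]
ssPdXPXPX => sssdXPXPX   [P -> s]
sssdXPXPX => sssddPXPX   [X -> d]
sssddPXPX => sssddsXPX   [P -> s]
sssddsXPX => sssddsdPX   [X -> d]
sssddsdPX => sssddsdsX   [P -> s]
sssddsdsX => sssddsdsd   [X -> d]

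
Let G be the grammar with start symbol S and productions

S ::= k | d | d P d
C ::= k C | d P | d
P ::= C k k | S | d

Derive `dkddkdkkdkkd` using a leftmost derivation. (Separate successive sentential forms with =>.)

S => dPd => dCkkd => dkCkkd => dkdPkkd => dkdSkkd => dkddPdkkd => dkddCkkdkkd => dkddkCkkdkkd => dkddkdkkdkkd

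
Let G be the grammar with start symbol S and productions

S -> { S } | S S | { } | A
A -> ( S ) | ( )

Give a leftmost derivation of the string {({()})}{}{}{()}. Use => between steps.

S => SS => SSS => {S}SS => {A}SS => {(S)}SS => {({S})}SS => {({A})}SS => {({()})}SS => {({()})}SSS => {({()})}{}SS => {({()})}{}{}S => {({()})}{}{}{S} => {({()})}{}{}{A} => {({()})}{}{}{()}

S => SS   [S -> S S]
SS => SSS   [S -> S S]
SSS => {S}SS   [S -> { S }]
{S}SS => {A}SS   [S -> A]
{A}SS => {(S)}SS   [A -> ( S )]
{(S)}SS => {({S})}SS   [S -> { S }]
{({S})}SS => {({A})}SS   [S -> A]
{({A})}SS => {({()})}SS   [A -> ( )]
{({()})}SS => {({()})}SSS   [S -> S S]
{({()})}SSS => {({()})}{}SS   [S -> { }]
{({()})}{}SS => {({()})}{}{}S   [S -> { }]
{({()})}{}{}S => {({()})}{}{}{S}   [S -> { S }]
{({()})}{}{}{S} => {({()})}{}{}{A}   [S -> A]
{({()})}{}{}{A} => {({()})}{}{}{()}   [A -> ( )]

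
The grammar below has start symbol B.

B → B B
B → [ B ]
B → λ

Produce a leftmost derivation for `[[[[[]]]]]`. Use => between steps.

B=>[B]=>[[B]]=>[[BB]]=>[[[B]B]]=>[[[[B]]B]]=>[[[[BB]]B]]=>[[[[BBB]]B]]=>[[[[BBBB]]B]]=>[[[[[B]BBB]]B]]=>[[[[[]BBB]]B]]=>[[[[[]BB]]B]]=>[[[[[]B]]B]]=>[[[[[]]]B]]=>[[[[[]]]]]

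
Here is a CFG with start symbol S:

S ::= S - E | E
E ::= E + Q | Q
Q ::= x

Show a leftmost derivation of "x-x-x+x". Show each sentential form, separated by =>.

S => S-E   [S ::= S - E]
S-E => S-E-E   [S ::= S - E]
S-E-E => E-E-E   [S ::= E]
E-E-E => Q-E-E   [E ::= Q]
Q-E-E => x-E-E   [Q ::= x]
x-E-E => x-Q-E   [E ::= Q]
x-Q-E => x-x-E   [Q ::= x]
x-x-E => x-x-E+Q   [E ::= E + Q]
x-x-E+Q => x-x-Q+Q   [E ::= Q]
x-x-Q+Q => x-x-x+Q   [Q ::= x]
x-x-x+Q => x-x-x+x   [Q ::= x]

S => S-E => S-E-E => E-E-E => Q-E-E => x-E-E => x-Q-E => x-x-E => x-x-E+Q => x-x-Q+Q => x-x-x+Q => x-x-x+x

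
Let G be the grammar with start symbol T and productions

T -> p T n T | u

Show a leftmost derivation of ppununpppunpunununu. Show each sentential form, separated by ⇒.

T⇒pTnT⇒ppTnTnT⇒ppunTnT⇒ppununT⇒ppununpTnT⇒ppununppTnTnT⇒ppununpppTnTnTnT⇒ppununpppunTnTnT⇒ppununpppunpTnTnTnT⇒ppununpppunpunTnTnT⇒ppununpppunpununTnT⇒ppununpppunpunununT⇒ppununpppunpunununu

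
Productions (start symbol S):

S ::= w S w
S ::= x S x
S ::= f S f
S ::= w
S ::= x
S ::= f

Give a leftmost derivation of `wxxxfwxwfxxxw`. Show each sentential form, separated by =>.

S => wSw => wxSxw => wxxSxxw => wxxxSxxxw => wxxxfSfxxxw => wxxxfwSwfxxxw => wxxxfwxwfxxxw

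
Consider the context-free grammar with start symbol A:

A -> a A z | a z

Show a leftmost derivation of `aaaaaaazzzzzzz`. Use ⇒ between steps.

A ⇒ aAz ⇒ aaAzz ⇒ aaaAzzz ⇒ aaaaAzzzz ⇒ aaaaaAzzzzz ⇒ aaaaaaAzzzzzz ⇒ aaaaaaazzzzzzz

A ⇒ aAz   [A -> a A z]
aAz ⇒ aaAzz   [A -> a A z]
aaAzz ⇒ aaaAzzz   [A -> a A z]
aaaAzzz ⇒ aaaaAzzzz   [A -> a A z]
aaaaAzzzz ⇒ aaaaaAzzzzz   [A -> a A z]
aaaaaAzzzzz ⇒ aaaaaaAzzzzzz   [A -> a A z]
aaaaaaAzzzzzz ⇒ aaaaaaazzzzzzz   [A -> a z]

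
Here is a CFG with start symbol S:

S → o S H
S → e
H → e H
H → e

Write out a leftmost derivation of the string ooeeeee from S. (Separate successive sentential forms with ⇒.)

S ⇒ oSH   [S → o S H]
oSH ⇒ ooSHH   [S → o S H]
ooSHH ⇒ ooeHH   [S → e]
ooeHH ⇒ ooeeHH   [H → e H]
ooeeHH ⇒ ooeeeHH   [H → e H]
ooeeeHH ⇒ ooeeeeH   [H → e]
ooeeeeH ⇒ ooeeeee   [H → e]

S ⇒ oSH ⇒ ooSHH ⇒ ooeHH ⇒ ooeeHH ⇒ ooeeeHH ⇒ ooeeeeH ⇒ ooeeeee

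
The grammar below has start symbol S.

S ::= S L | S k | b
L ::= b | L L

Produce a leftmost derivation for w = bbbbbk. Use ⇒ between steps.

S⇒Sk⇒SLk⇒SLLk⇒bLLk⇒bbLk⇒bbLLk⇒bbLLLk⇒bbbLLk⇒bbbbLk⇒bbbbbk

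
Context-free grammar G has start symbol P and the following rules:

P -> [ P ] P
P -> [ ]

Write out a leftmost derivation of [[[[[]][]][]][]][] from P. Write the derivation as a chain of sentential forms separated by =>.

P => [P]P   [P -> [ P ] P]
[P]P => [[P]P]P   [P -> [ P ] P]
[[P]P]P => [[[P]P]P]P   [P -> [ P ] P]
[[[P]P]P]P => [[[[P]P]P]P]P   [P -> [ P ] P]
[[[[P]P]P]P]P => [[[[[]]P]P]P]P   [P -> [ ]]
[[[[[]]P]P]P]P => [[[[[]][]]P]P]P   [P -> [ ]]
[[[[[]][]]P]P]P => [[[[[]][]][]]P]P   [P -> [ ]]
[[[[[]][]][]]P]P => [[[[[]][]][]][]]P   [P -> [ ]]
[[[[[]][]][]][]]P => [[[[[]][]][]][]][]   [P -> [ ]]

P => [P]P => [[P]P]P => [[[P]P]P]P => [[[[P]P]P]P]P => [[[[[]]P]P]P]P => [[[[[]][]]P]P]P => [[[[[]][]][]]P]P => [[[[[]][]][]][]]P => [[[[[]][]][]][]][]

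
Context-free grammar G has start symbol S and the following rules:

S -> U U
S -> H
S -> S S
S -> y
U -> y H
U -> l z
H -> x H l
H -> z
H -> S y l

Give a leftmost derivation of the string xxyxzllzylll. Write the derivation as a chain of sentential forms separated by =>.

S=>H=>xHl=>xxHll=>xxSylll=>xxUUylll=>xxyHUylll=>xxyxHlUylll=>xxyxzlUylll=>xxyxzllzylll

S => H   [S -> H]
H => xHl   [H -> x H l]
xHl => xxHll   [H -> x H l]
xxHll => xxSylll   [H -> S y l]
xxSylll => xxUUylll   [S -> U U]
xxUUylll => xxyHUylll   [U -> y H]
xxyHUylll => xxyxHlUylll   [H -> x H l]
xxyxHlUylll => xxyxzlUylll   [H -> z]
xxyxzlUylll => xxyxzllzylll   [U -> l z]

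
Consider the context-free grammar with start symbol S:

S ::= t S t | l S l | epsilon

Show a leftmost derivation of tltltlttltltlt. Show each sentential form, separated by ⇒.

S ⇒ tSt ⇒ tlSlt ⇒ tltStlt ⇒ tltlSltlt ⇒ tltltStltlt ⇒ tltltlSltltlt ⇒ tltltltStltltlt ⇒ tltltlttltltlt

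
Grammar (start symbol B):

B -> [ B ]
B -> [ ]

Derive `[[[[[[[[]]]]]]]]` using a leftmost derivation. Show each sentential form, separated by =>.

B => [B]   [B -> [ B ]]
[B] => [[B]]   [B -> [ B ]]
[[B]] => [[[B]]]   [B -> [ B ]]
[[[B]]] => [[[[B]]]]   [B -> [ B ]]
[[[[B]]]] => [[[[[B]]]]]   [B -> [ B ]]
[[[[[B]]]]] => [[[[[[B]]]]]]   [B -> [ B ]]
[[[[[[B]]]]]] => [[[[[[[B]]]]]]]   [B -> [ B ]]
[[[[[[[B]]]]]]] => [[[[[[[[]]]]]]]]   [B -> [ ]]

B => [B] => [[B]] => [[[B]]] => [[[[B]]]] => [[[[[B]]]]] => [[[[[[B]]]]]] => [[[[[[[B]]]]]]] => [[[[[[[[]]]]]]]]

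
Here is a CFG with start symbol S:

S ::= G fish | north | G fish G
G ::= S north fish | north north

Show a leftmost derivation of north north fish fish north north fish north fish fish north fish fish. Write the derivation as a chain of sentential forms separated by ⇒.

S ⇒ G fish ⇒ S north fish fish ⇒ G fish north fish fish ⇒ S north fish fish north fish fish ⇒ G fish G north fish fish north fish fish ⇒ S north fish fish G north fish fish north fish fish ⇒ north north fish fish G north fish fish north fish fish ⇒ north north fish fish S north fish north fish fish north fish fish ⇒ north north fish fish north north fish north fish fish north fish fish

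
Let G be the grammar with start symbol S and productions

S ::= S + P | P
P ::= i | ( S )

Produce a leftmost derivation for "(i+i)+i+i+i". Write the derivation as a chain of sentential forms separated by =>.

S => S+P   [S ::= S + P]
S+P => S+P+P   [S ::= S + P]
S+P+P => S+P+P+P   [S ::= S + P]
S+P+P+P => P+P+P+P   [S ::= P]
P+P+P+P => (S)+P+P+P   [P ::= ( S )]
(S)+P+P+P => (S+P)+P+P+P   [S ::= S + P]
(S+P)+P+P+P => (P+P)+P+P+P   [S ::= P]
(P+P)+P+P+P => (i+P)+P+P+P   [P ::= i]
(i+P)+P+P+P => (i+i)+P+P+P   [P ::= i]
(i+i)+P+P+P => (i+i)+i+P+P   [P ::= i]
(i+i)+i+P+P => (i+i)+i+i+P   [P ::= i]
(i+i)+i+i+P => (i+i)+i+i+i   [P ::= i]

S=>S+P=>S+P+P=>S+P+P+P=>P+P+P+P=>(S)+P+P+P=>(S+P)+P+P+P=>(P+P)+P+P+P=>(i+P)+P+P+P=>(i+i)+P+P+P=>(i+i)+i+P+P=>(i+i)+i+i+P=>(i+i)+i+i+i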